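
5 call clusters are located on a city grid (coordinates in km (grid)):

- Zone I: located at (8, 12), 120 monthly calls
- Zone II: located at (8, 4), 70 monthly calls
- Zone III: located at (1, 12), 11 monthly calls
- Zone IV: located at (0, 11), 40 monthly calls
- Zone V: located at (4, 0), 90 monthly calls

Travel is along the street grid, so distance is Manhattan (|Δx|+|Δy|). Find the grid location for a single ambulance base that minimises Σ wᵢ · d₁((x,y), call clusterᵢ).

(8, 11)

Manhattan distance separates: Σwᵢ(|x−xᵢ|+|y−yᵢ|) = Σwᵢ|x−xᵢ| + Σwᵢ|y−yᵢ|, so x and y are optimised independently as 1-D weighted medians.
Total weight W = 331; half = 165.5.
x-coordinate, sorted with cumulative weight:
  x=0 (Zone IV, w=40) cum 40
  x=1 (Zone III, w=11) cum 51
  x=4 (Zone V, w=90) cum 141
  x=8 (Zone I, w=120) cum 261  ← median
  x=8 (Zone II, w=70) cum 331
⇒ x* = 8
y-coordinate, sorted with cumulative weight:
  y=0 (Zone V, w=90) cum 90
  y=4 (Zone II, w=70) cum 160
  y=11 (Zone IV, w=40) cum 200  ← median
  y=12 (Zone I, w=120) cum 320
  y=12 (Zone III, w=11) cum 331
⇒ y* = 11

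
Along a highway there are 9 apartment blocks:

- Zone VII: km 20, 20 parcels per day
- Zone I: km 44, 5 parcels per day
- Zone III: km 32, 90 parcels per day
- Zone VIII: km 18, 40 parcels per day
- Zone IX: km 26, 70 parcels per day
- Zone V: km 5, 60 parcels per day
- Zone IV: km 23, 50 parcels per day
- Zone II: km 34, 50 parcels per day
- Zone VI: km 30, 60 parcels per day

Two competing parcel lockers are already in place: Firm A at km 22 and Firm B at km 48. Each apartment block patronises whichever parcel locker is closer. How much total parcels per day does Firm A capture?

The indifferent point is the midpoint (22+48)/2 = 35; apartment blocks left of it (closer to Firm A at 22) go to Firm A, those right go to Firm B.
  Zone V at 5 (w=60) → Firm A
  Zone VIII at 18 (w=40) → Firm A
  Zone VII at 20 (w=20) → Firm A
  Zone IV at 23 (w=50) → Firm A
  Zone IX at 26 (w=70) → Firm A
  Zone VI at 30 (w=60) → Firm A
  Zone III at 32 (w=90) → Firm A
  Zone II at 34 (w=50) → Firm A
  Zone I at 44 (w=5) → Firm B
Firm A captures 440; Firm B captures 5.

440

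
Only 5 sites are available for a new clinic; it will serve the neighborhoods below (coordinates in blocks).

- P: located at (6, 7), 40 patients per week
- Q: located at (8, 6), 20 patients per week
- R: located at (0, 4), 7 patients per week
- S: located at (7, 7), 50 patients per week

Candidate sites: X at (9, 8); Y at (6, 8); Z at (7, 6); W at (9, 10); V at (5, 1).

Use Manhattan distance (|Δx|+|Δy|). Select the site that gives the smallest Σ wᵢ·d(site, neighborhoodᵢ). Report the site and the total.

Total weighted distance at each candidate:
  X (9, 8): total = 461
  Y (6, 8): total = 290
  Z (7, 6): total = 213
  W (9, 10): total = 695
  V (5, 1): total = 896
Minimum is at Z with total 213 blocks.

Z, total 213 blocks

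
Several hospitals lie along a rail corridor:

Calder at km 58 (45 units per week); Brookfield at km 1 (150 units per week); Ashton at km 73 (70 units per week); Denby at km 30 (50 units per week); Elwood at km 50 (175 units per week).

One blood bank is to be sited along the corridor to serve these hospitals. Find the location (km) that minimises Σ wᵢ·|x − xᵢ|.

x = 50

For a sum of weighted absolute distances on a line, the optimum is the weighted median (not the mean). Total weight W = 490; half-weight = 245.
Sort by position and accumulate weight:
  km 1 (Brookfield, w=150) → cum 150
  km 30 (Denby, w=50) → cum 200
  km 50 (Elwood, w=175) → cum 375  ≥ 245 → median here
  km 58 (Calder, w=45) → cum 420
  km 73 (Ashton, w=70) → cum 490
Optimal location: km 50.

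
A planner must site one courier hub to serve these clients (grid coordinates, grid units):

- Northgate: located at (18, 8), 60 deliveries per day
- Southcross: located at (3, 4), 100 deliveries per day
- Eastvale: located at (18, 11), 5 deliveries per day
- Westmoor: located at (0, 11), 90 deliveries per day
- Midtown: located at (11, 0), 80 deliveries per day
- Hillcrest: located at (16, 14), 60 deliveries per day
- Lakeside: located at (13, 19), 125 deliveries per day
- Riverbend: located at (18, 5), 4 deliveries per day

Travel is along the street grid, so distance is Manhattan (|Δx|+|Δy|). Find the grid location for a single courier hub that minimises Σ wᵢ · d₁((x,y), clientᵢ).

(11, 11)

Manhattan distance separates: Σwᵢ(|x−xᵢ|+|y−yᵢ|) = Σwᵢ|x−xᵢ| + Σwᵢ|y−yᵢ|, so x and y are optimised independently as 1-D weighted medians.
Total weight W = 524; half = 262.
x-coordinate, sorted with cumulative weight:
  x=0 (Westmoor, w=90) cum 90
  x=3 (Southcross, w=100) cum 190
  x=11 (Midtown, w=80) cum 270  ← median
  x=13 (Lakeside, w=125) cum 395
  x=16 (Hillcrest, w=60) cum 455
  x=18 (Northgate, w=60) cum 515
  x=18 (Eastvale, w=5) cum 520
  x=18 (Riverbend, w=4) cum 524
⇒ x* = 11
y-coordinate, sorted with cumulative weight:
  y=0 (Midtown, w=80) cum 80
  y=4 (Southcross, w=100) cum 180
  y=5 (Riverbend, w=4) cum 184
  y=8 (Northgate, w=60) cum 244
  y=11 (Eastvale, w=5) cum 249
  y=11 (Westmoor, w=90) cum 339  ← median
  y=14 (Hillcrest, w=60) cum 399
  y=19 (Lakeside, w=125) cum 524
⇒ y* = 11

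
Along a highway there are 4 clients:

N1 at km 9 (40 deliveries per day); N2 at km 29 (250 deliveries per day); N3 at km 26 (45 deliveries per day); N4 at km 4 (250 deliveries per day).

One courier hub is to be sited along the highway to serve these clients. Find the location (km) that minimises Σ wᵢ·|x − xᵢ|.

x = 26

For a sum of weighted absolute distances on a line, the optimum is the weighted median (not the mean). Total weight W = 585; half-weight = 292.5.
Sort by position and accumulate weight:
  km 4 (N4, w=250) → cum 250
  km 9 (N1, w=40) → cum 290
  km 26 (N3, w=45) → cum 335  ≥ 292.5 → median here
  km 29 (N2, w=250) → cum 585
Optimal location: km 26.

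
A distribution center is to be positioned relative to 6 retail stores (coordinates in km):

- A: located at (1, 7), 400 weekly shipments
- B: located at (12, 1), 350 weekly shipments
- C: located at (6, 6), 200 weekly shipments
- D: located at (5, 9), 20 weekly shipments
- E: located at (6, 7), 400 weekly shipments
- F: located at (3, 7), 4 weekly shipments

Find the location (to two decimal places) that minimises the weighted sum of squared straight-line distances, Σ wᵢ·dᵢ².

(6.05, 5.36)

The minimiser of Σwᵢ‖p−pᵢ‖² is the weighted centroid p* = (Σwᵢpᵢ)/(Σwᵢ).
Σwᵢ = 1374.
Σwᵢxᵢ = 400·1 + 350·12 + 200·6 + 20·5 + 400·6 + 4·3 = 8312.
Σwᵢyᵢ = 400·7 + 350·1 + 200·6 + 20·9 + 400·7 + 4·7 = 7358.
x* = 8312/1374 = 6.05, y* = 7358/1374 = 5.36.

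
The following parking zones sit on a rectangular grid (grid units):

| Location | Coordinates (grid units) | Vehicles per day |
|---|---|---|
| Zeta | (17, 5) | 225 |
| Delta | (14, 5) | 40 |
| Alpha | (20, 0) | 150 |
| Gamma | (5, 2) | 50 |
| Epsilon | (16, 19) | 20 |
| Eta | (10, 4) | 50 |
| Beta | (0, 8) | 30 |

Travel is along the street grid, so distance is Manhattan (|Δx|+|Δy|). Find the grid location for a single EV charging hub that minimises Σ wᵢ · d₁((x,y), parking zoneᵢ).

Manhattan distance separates: Σwᵢ(|x−xᵢ|+|y−yᵢ|) = Σwᵢ|x−xᵢ| + Σwᵢ|y−yᵢ|, so x and y are optimised independently as 1-D weighted medians.
Total weight W = 565; half = 282.5.
x-coordinate, sorted with cumulative weight:
  x=0 (Beta, w=30) cum 30
  x=5 (Gamma, w=50) cum 80
  x=10 (Eta, w=50) cum 130
  x=14 (Delta, w=40) cum 170
  x=16 (Epsilon, w=20) cum 190
  x=17 (Zeta, w=225) cum 415  ← median
  x=20 (Alpha, w=150) cum 565
⇒ x* = 17
y-coordinate, sorted with cumulative weight:
  y=0 (Alpha, w=150) cum 150
  y=2 (Gamma, w=50) cum 200
  y=4 (Eta, w=50) cum 250
  y=5 (Zeta, w=225) cum 475  ← median
  y=5 (Delta, w=40) cum 515
  y=8 (Beta, w=30) cum 545
  y=19 (Epsilon, w=20) cum 565
⇒ y* = 5

(17, 5)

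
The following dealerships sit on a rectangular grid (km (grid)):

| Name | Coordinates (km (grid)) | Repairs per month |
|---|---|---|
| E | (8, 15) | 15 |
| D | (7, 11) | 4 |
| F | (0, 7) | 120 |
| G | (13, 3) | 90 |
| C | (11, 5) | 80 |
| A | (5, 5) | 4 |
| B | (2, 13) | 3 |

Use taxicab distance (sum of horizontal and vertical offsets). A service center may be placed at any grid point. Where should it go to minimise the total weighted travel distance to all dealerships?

(11, 5)

Manhattan distance separates: Σwᵢ(|x−xᵢ|+|y−yᵢ|) = Σwᵢ|x−xᵢ| + Σwᵢ|y−yᵢ|, so x and y are optimised independently as 1-D weighted medians.
Total weight W = 316; half = 158.
x-coordinate, sorted with cumulative weight:
  x=0 (F, w=120) cum 120
  x=2 (B, w=3) cum 123
  x=5 (A, w=4) cum 127
  x=7 (D, w=4) cum 131
  x=8 (E, w=15) cum 146
  x=11 (C, w=80) cum 226  ← median
  x=13 (G, w=90) cum 316
⇒ x* = 11
y-coordinate, sorted with cumulative weight:
  y=3 (G, w=90) cum 90
  y=5 (C, w=80) cum 170  ← median
  y=5 (A, w=4) cum 174
  y=7 (F, w=120) cum 294
  y=11 (D, w=4) cum 298
  y=13 (B, w=3) cum 301
  y=15 (E, w=15) cum 316
⇒ y* = 5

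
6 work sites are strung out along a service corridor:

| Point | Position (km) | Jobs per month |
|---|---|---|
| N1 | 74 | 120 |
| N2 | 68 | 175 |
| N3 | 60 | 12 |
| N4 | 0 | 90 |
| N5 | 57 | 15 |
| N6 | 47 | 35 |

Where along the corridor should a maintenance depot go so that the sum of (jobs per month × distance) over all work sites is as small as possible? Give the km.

x = 68

For a sum of weighted absolute distances on a line, the optimum is the weighted median (not the mean). Total weight W = 447; half-weight = 223.5.
Sort by position and accumulate weight:
  km 0 (N4, w=90) → cum 90
  km 47 (N6, w=35) → cum 125
  km 57 (N5, w=15) → cum 140
  km 60 (N3, w=12) → cum 152
  km 68 (N2, w=175) → cum 327  ≥ 223.5 → median here
  km 74 (N1, w=120) → cum 447
Optimal location: km 68.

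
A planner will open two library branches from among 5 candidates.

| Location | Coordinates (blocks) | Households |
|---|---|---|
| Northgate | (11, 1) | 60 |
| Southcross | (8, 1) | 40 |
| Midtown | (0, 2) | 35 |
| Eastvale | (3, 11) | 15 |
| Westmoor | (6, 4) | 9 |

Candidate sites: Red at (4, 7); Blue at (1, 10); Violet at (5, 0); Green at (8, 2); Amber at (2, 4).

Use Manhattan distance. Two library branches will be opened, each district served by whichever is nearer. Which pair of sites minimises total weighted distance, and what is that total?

{Green, Amber}, total 576

Evaluate every pair (each demand assigned to the nearer of the two):
  {Green, Amber}: total = 576
  {Blue, Green}: total = 641
  {Red, Green}: total = 671
  {Violet, Green}: total = 756
  {Violet, Amber}: total = 876
  {Blue, Violet}: total = 915
  {Red, Violet}: total = 945
  {Blue, Amber}: total = 1301
  {Red, Amber}: total = 1331
  {Red, Blue}: total = 1585
Best pair: {Green, Amber} with total 576.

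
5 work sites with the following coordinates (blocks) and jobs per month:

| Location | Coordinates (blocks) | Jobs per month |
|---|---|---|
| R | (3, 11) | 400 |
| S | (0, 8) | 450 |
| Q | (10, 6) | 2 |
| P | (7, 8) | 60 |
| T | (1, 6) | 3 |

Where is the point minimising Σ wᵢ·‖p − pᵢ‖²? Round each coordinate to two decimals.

(1.80, 9.30)

The minimiser of Σwᵢ‖p−pᵢ‖² is the weighted centroid p* = (Σwᵢpᵢ)/(Σwᵢ).
Σwᵢ = 915.
Σwᵢxᵢ = 400·3 + 450·0 + 2·10 + 60·7 + 3·1 = 1643.
Σwᵢyᵢ = 400·11 + 450·8 + 2·6 + 60·8 + 3·6 = 8510.
x* = 1643/915 = 1.80, y* = 8510/915 = 9.30.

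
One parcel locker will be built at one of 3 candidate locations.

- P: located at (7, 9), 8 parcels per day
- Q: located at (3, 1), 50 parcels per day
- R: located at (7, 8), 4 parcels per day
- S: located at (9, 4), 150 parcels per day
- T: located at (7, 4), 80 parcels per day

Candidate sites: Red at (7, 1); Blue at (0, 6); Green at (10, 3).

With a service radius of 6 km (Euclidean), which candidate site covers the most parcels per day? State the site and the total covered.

Coverage radius r = 6 km; a point is covered iff (Δx)²+(Δy)² ≤ 6² = 36.
  Red (7, 1): covers {Q, S, T} → 280
  Blue (0, 6): covers {Q} → 50
  Green (10, 3): covers {R, S, T} → 234
Maximum coverage at Red: 280 parcels per day.

Red, covering 280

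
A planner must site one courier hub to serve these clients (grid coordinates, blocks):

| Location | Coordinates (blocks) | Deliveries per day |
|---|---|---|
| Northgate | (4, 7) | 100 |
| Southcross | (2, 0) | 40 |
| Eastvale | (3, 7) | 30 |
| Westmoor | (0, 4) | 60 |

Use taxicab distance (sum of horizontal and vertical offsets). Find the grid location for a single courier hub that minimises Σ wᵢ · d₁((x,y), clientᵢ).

(3, 7)

Manhattan distance separates: Σwᵢ(|x−xᵢ|+|y−yᵢ|) = Σwᵢ|x−xᵢ| + Σwᵢ|y−yᵢ|, so x and y are optimised independently as 1-D weighted medians.
Total weight W = 230; half = 115.
x-coordinate, sorted with cumulative weight:
  x=0 (Westmoor, w=60) cum 60
  x=2 (Southcross, w=40) cum 100
  x=3 (Eastvale, w=30) cum 130  ← median
  x=4 (Northgate, w=100) cum 230
⇒ x* = 3
y-coordinate, sorted with cumulative weight:
  y=0 (Southcross, w=40) cum 40
  y=4 (Westmoor, w=60) cum 100
  y=7 (Northgate, w=100) cum 200  ← median
  y=7 (Eastvale, w=30) cum 230
⇒ y* = 7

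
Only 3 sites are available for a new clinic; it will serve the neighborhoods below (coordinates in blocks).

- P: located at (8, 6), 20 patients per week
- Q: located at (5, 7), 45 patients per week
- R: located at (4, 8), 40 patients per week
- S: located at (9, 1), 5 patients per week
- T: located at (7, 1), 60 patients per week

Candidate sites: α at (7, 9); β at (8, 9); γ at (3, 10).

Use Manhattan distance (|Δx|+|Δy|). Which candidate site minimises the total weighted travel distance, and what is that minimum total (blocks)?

Total weighted distance at each candidate:
  α (7, 9): total = 950
  β (8, 9): total = 1070
  γ (3, 10): total = 1380
Minimum is at α with total 950 blocks.

α, total 950 blocks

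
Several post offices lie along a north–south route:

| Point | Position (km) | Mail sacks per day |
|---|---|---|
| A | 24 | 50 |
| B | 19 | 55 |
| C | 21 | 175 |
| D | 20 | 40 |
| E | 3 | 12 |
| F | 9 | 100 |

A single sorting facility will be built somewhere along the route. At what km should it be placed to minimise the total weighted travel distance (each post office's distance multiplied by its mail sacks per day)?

For a sum of weighted absolute distances on a line, the optimum is the weighted median (not the mean). Total weight W = 432; half-weight = 216.
Sort by position and accumulate weight:
  km 3 (E, w=12) → cum 12
  km 9 (F, w=100) → cum 112
  km 19 (B, w=55) → cum 167
  km 20 (D, w=40) → cum 207
  km 21 (C, w=175) → cum 382  ≥ 216 → median here
  km 24 (A, w=50) → cum 432
Optimal location: km 21.

x = 21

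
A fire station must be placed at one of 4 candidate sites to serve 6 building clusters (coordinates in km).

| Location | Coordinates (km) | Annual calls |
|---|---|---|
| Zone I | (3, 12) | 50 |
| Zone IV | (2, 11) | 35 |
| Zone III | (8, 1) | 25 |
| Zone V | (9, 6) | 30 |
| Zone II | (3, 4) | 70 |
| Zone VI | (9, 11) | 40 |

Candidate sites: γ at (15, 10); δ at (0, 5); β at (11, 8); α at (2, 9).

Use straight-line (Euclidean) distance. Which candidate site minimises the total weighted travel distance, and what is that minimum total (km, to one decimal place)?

α, total 1354.7 km

Total weighted distance at each candidate:
  γ (15, 10): total = 2748.5
  δ (0, 5): total = 1751.4
  β (11, 8): total = 1824.8
  α (2, 9): total = 1354.7
Minimum is at α with total 1354.7 km.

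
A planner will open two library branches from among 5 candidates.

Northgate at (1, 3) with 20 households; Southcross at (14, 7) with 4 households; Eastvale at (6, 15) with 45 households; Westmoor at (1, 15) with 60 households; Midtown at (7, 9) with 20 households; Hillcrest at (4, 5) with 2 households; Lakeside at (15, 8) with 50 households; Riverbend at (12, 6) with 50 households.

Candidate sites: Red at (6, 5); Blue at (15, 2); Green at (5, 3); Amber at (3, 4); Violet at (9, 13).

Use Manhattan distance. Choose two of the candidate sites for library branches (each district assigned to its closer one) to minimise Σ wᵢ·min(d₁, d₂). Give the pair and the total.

{Blue, Violet}, total 1945

Evaluate every pair (each demand assigned to the nearer of the two):
  {Blue, Violet}: total = 1945
  {Red, Violet}: total = 2009
  {Amber, Violet}: total = 2103
  {Green, Violet}: total = 2125
  {Red, Blue}: total = 2268
  {Blue, Amber}: total = 2328
  {Red, Amber}: total = 2384
  {Blue, Green}: total = 2465
  {Red, Green}: total = 2524
  {Green, Amber}: total = 2891
Best pair: {Blue, Violet} with total 1945.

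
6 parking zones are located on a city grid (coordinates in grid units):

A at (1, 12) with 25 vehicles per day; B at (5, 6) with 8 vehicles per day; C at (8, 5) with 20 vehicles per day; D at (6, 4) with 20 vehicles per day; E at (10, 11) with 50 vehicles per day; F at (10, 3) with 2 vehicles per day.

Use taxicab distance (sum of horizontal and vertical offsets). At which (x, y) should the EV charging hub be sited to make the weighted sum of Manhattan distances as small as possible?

Manhattan distance separates: Σwᵢ(|x−xᵢ|+|y−yᵢ|) = Σwᵢ|x−xᵢ| + Σwᵢ|y−yᵢ|, so x and y are optimised independently as 1-D weighted medians.
Total weight W = 125; half = 62.5.
x-coordinate, sorted with cumulative weight:
  x=1 (A, w=25) cum 25
  x=5 (B, w=8) cum 33
  x=6 (D, w=20) cum 53
  x=8 (C, w=20) cum 73  ← median
  x=10 (E, w=50) cum 123
  x=10 (F, w=2) cum 125
⇒ x* = 8
y-coordinate, sorted with cumulative weight:
  y=3 (F, w=2) cum 2
  y=4 (D, w=20) cum 22
  y=5 (C, w=20) cum 42
  y=6 (B, w=8) cum 50
  y=11 (E, w=50) cum 100  ← median
  y=12 (A, w=25) cum 125
⇒ y* = 11

(8, 11)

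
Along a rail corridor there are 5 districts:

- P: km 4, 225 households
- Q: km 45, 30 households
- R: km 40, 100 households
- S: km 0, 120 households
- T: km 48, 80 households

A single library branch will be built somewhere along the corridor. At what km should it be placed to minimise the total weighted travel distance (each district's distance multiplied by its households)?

x = 4

For a sum of weighted absolute distances on a line, the optimum is the weighted median (not the mean). Total weight W = 555; half-weight = 277.5.
Sort by position and accumulate weight:
  km 0 (S, w=120) → cum 120
  km 4 (P, w=225) → cum 345  ≥ 277.5 → median here
  km 40 (R, w=100) → cum 445
  km 45 (Q, w=30) → cum 475
  km 48 (T, w=80) → cum 555
Optimal location: km 4.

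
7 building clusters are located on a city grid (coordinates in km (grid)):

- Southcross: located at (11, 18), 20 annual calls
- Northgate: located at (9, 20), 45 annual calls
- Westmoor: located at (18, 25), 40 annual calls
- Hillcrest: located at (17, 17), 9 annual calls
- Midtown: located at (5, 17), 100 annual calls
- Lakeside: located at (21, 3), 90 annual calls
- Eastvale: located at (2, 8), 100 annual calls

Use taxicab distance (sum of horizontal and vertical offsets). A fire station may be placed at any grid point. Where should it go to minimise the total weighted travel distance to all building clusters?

Manhattan distance separates: Σwᵢ(|x−xᵢ|+|y−yᵢ|) = Σwᵢ|x−xᵢ| + Σwᵢ|y−yᵢ|, so x and y are optimised independently as 1-D weighted medians.
Total weight W = 404; half = 202.
x-coordinate, sorted with cumulative weight:
  x=2 (Eastvale, w=100) cum 100
  x=5 (Midtown, w=100) cum 200
  x=9 (Northgate, w=45) cum 245  ← median
  x=11 (Southcross, w=20) cum 265
  x=17 (Hillcrest, w=9) cum 274
  x=18 (Westmoor, w=40) cum 314
  x=21 (Lakeside, w=90) cum 404
⇒ x* = 9
y-coordinate, sorted with cumulative weight:
  y=3 (Lakeside, w=90) cum 90
  y=8 (Eastvale, w=100) cum 190
  y=17 (Hillcrest, w=9) cum 199
  y=17 (Midtown, w=100) cum 299  ← median
  y=18 (Southcross, w=20) cum 319
  y=20 (Northgate, w=45) cum 364
  y=25 (Westmoor, w=40) cum 404
⇒ y* = 17

(9, 17)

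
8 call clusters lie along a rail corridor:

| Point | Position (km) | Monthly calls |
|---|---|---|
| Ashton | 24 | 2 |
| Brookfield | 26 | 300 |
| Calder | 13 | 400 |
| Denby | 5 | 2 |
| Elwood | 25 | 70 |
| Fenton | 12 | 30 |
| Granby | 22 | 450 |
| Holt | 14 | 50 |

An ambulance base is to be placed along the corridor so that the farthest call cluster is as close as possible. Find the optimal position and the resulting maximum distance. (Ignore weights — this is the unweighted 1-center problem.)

location 15.5, max distance 10.5

The 1-center on a line is the midpoint of the two extreme points: leftmost at 5, rightmost at 26.
Optimal location = (5 + 26)/2 = 15.5; maximum distance = (26 − 5)/2 = 10.5.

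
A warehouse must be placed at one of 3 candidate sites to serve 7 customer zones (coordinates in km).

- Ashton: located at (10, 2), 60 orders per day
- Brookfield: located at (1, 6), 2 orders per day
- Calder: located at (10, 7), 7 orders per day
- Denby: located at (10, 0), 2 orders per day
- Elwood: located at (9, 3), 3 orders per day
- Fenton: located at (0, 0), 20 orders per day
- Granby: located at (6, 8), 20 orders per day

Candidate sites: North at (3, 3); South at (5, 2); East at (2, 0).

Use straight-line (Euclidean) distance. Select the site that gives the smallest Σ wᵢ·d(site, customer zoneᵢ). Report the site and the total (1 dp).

Total weighted distance at each candidate:
  North (3, 3): total = 722.6
  South (5, 2): total = 613.3
  East (2, 0): total = 839.1
Minimum is at South with total 613.3 km.

South, total 613.3 km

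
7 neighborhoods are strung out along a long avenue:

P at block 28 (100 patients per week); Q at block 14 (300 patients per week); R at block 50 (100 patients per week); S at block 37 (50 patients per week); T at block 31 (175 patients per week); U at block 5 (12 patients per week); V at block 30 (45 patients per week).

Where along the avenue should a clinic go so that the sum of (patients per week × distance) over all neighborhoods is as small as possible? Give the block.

For a sum of weighted absolute distances on a line, the optimum is the weighted median (not the mean). Total weight W = 782; half-weight = 391.
Sort by position and accumulate weight:
  block 5 (U, w=12) → cum 12
  block 14 (Q, w=300) → cum 312
  block 28 (P, w=100) → cum 412  ≥ 391 → median here
  block 30 (V, w=45) → cum 457
  block 31 (T, w=175) → cum 632
  block 37 (S, w=50) → cum 682
  block 50 (R, w=100) → cum 782
Optimal location: block 28.

x = 28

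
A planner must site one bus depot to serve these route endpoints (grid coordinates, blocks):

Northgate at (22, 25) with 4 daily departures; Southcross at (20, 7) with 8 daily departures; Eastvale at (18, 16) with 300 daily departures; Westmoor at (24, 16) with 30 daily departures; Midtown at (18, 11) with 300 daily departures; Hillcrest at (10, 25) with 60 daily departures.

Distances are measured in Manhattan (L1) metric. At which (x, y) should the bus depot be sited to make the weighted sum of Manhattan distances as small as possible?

(18, 16)

Manhattan distance separates: Σwᵢ(|x−xᵢ|+|y−yᵢ|) = Σwᵢ|x−xᵢ| + Σwᵢ|y−yᵢ|, so x and y are optimised independently as 1-D weighted medians.
Total weight W = 702; half = 351.
x-coordinate, sorted with cumulative weight:
  x=10 (Hillcrest, w=60) cum 60
  x=18 (Eastvale, w=300) cum 360  ← median
  x=18 (Midtown, w=300) cum 660
  x=20 (Southcross, w=8) cum 668
  x=22 (Northgate, w=4) cum 672
  x=24 (Westmoor, w=30) cum 702
⇒ x* = 18
y-coordinate, sorted with cumulative weight:
  y=7 (Southcross, w=8) cum 8
  y=11 (Midtown, w=300) cum 308
  y=16 (Eastvale, w=300) cum 608  ← median
  y=16 (Westmoor, w=30) cum 638
  y=25 (Northgate, w=4) cum 642
  y=25 (Hillcrest, w=60) cum 702
⇒ y* = 16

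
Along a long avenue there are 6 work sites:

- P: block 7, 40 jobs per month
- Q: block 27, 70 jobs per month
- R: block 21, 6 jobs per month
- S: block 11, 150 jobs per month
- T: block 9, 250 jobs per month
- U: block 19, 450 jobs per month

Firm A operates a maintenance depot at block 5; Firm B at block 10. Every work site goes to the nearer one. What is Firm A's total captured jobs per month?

40

The indifferent point is the midpoint (5+10)/2 = 7.5; work sites left of it (closer to Firm A at 5) go to Firm A, those right go to Firm B.
  P at 7 (w=40) → Firm A
  T at 9 (w=250) → Firm B
  S at 11 (w=150) → Firm B
  U at 19 (w=450) → Firm B
  R at 21 (w=6) → Firm B
  Q at 27 (w=70) → Firm B
Firm A captures 40; Firm B captures 926.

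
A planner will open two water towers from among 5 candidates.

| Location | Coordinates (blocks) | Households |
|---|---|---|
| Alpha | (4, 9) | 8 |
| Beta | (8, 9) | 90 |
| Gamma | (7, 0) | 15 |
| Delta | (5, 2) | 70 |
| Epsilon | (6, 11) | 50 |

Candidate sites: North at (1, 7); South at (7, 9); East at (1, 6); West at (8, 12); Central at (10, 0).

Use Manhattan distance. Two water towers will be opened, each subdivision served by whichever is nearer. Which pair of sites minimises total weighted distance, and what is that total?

{South, Central}, total 799

Evaluate every pair (each demand assigned to the nearer of the two):
  {South, Central}: total = 799
  {South, East}: total = 959
  {West, Central}: total = 1011
  {North, South}: total = 1029
  {South, West}: total = 1029
  {East, West}: total = 1208
  {North, West}: total = 1285
  {North, Central}: total = 1835
  {East, Central}: total = 1983
  {North, East}: total = 2040
Best pair: {South, Central} with total 799.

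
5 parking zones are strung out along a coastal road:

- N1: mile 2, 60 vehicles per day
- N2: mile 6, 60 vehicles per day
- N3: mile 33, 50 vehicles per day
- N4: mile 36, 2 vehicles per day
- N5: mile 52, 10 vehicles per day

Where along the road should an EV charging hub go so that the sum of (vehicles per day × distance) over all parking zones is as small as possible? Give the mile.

For a sum of weighted absolute distances on a line, the optimum is the weighted median (not the mean). Total weight W = 182; half-weight = 91.
Sort by position and accumulate weight:
  mile 2 (N1, w=60) → cum 60
  mile 6 (N2, w=60) → cum 120  ≥ 91 → median here
  mile 33 (N3, w=50) → cum 170
  mile 36 (N4, w=2) → cum 172
  mile 52 (N5, w=10) → cum 182
Optimal location: mile 6.

x = 6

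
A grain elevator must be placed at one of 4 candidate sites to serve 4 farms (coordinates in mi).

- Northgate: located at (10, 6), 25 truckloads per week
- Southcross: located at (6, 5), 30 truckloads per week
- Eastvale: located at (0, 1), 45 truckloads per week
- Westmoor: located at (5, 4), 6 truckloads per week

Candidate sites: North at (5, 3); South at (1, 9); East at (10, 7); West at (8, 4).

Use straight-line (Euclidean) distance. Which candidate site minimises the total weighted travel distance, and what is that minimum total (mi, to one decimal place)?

Total weighted distance at each candidate:
  North (5, 3): total = 461.2
  South (1, 9): total = 830.5
  East (10, 7): total = 718.9
  West (8, 4): total = 540.3
Minimum is at North with total 461.2 mi.

North, total 461.2 mi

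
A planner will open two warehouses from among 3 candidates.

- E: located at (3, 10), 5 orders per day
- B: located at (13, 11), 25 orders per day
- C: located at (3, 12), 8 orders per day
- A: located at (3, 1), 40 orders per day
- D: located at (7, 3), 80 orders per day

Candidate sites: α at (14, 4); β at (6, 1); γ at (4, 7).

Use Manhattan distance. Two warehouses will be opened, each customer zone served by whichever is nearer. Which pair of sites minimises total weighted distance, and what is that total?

{α, β}, total 732

Evaluate every pair (each demand assigned to the nearer of the two):
  {α, β}: total = 732
  {β, γ}: total = 753
  {α, γ}: total = 1108
Best pair: {α, β} with total 732.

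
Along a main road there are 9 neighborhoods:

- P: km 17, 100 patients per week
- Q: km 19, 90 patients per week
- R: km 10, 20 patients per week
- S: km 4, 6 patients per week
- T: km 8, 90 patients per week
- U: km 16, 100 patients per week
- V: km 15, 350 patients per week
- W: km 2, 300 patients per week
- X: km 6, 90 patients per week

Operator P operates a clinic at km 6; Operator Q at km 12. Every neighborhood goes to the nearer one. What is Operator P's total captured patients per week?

486

The indifferent point is the midpoint (6+12)/2 = 9; neighborhoods left of it (closer to Operator P at 6) go to Operator P, those right go to Operator Q.
  W at 2 (w=300) → Operator P
  S at 4 (w=6) → Operator P
  X at 6 (w=90) → Operator P
  T at 8 (w=90) → Operator P
  R at 10 (w=20) → Operator Q
  V at 15 (w=350) → Operator Q
  U at 16 (w=100) → Operator Q
  P at 17 (w=100) → Operator Q
  Q at 19 (w=90) → Operator Q
Operator P captures 486; Operator Q captures 660.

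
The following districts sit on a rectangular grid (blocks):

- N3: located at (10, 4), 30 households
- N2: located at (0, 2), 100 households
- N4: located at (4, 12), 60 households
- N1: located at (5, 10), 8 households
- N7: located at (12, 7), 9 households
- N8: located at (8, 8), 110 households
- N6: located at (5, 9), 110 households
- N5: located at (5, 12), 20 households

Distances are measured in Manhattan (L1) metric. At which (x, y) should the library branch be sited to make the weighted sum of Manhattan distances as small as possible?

(5, 8)

Manhattan distance separates: Σwᵢ(|x−xᵢ|+|y−yᵢ|) = Σwᵢ|x−xᵢ| + Σwᵢ|y−yᵢ|, so x and y are optimised independently as 1-D weighted medians.
Total weight W = 447; half = 223.5.
x-coordinate, sorted with cumulative weight:
  x=0 (N2, w=100) cum 100
  x=4 (N4, w=60) cum 160
  x=5 (N1, w=8) cum 168
  x=5 (N6, w=110) cum 278  ← median
  x=5 (N5, w=20) cum 298
  x=8 (N8, w=110) cum 408
  x=10 (N3, w=30) cum 438
  x=12 (N7, w=9) cum 447
⇒ x* = 5
y-coordinate, sorted with cumulative weight:
  y=2 (N2, w=100) cum 100
  y=4 (N3, w=30) cum 130
  y=7 (N7, w=9) cum 139
  y=8 (N8, w=110) cum 249  ← median
  y=9 (N6, w=110) cum 359
  y=10 (N1, w=8) cum 367
  y=12 (N4, w=60) cum 427
  y=12 (N5, w=20) cum 447
⇒ y* = 8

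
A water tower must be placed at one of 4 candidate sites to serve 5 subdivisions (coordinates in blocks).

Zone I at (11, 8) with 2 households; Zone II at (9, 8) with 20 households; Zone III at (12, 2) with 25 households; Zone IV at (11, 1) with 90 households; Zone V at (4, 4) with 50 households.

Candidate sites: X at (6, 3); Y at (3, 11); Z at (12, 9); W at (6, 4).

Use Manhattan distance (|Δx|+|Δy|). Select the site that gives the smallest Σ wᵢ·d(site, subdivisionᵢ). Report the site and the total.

X, total 1135 blocks

Total weighted distance at each candidate:
  X (6, 3): total = 1135
  Y (3, 11): total = 2672
  Z (12, 9): total = 1719
  W (6, 4): total = 1178
Minimum is at X with total 1135 blocks.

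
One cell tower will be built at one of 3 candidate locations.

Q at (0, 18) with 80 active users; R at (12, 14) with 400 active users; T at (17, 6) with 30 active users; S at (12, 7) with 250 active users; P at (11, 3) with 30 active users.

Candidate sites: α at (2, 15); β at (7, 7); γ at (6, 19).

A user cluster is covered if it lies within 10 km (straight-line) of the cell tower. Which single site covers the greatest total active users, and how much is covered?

Coverage radius r = 10 km; a point is covered iff (Δx)²+(Δy)² ≤ 10² = 100.
  α (2, 15): covers {Q} → 80
  β (7, 7): covers {R, S, P} → 680
  γ (6, 19): covers {Q, R} → 480
Maximum coverage at β: 680 active users.

β, covering 680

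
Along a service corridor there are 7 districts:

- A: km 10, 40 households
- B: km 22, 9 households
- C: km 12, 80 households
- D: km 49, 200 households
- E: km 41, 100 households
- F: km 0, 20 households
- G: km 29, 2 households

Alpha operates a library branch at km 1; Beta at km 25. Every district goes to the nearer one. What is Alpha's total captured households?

The indifferent point is the midpoint (1+25)/2 = 13; districts left of it (closer to Alpha at 1) go to Alpha, those right go to Beta.
  F at 0 (w=20) → Alpha
  A at 10 (w=40) → Alpha
  C at 12 (w=80) → Alpha
  B at 22 (w=9) → Beta
  G at 29 (w=2) → Beta
  E at 41 (w=100) → Beta
  D at 49 (w=200) → Beta
Alpha captures 140; Beta captures 311.

140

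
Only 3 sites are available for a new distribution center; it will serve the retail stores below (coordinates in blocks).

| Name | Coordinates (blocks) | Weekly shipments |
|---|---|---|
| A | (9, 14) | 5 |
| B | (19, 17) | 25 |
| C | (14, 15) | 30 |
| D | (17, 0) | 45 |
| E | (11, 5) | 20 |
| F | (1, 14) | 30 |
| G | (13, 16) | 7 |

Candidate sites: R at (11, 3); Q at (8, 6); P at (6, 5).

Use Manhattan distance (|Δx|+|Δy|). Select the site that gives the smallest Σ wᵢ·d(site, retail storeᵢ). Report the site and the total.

R, total 2245 blocks

Total weighted distance at each candidate:
  R (11, 3): total = 2245
  Q (8, 6): total = 2355
  P (6, 5): total = 2591
Minimum is at R with total 2245 blocks.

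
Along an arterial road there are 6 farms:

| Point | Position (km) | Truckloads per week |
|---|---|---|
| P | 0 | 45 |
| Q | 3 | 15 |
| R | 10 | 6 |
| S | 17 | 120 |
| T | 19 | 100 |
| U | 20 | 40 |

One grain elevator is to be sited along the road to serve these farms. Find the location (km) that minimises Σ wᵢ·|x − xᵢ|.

x = 17

For a sum of weighted absolute distances on a line, the optimum is the weighted median (not the mean). Total weight W = 326; half-weight = 163.
Sort by position and accumulate weight:
  km 0 (P, w=45) → cum 45
  km 3 (Q, w=15) → cum 60
  km 10 (R, w=6) → cum 66
  km 17 (S, w=120) → cum 186  ≥ 163 → median here
  km 19 (T, w=100) → cum 286
  km 20 (U, w=40) → cum 326
Optimal location: km 17.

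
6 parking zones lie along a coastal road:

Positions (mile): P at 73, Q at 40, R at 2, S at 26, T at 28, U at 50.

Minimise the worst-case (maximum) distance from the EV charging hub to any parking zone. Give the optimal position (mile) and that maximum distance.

location 37.5, max distance 35.5

The 1-center on a line is the midpoint of the two extreme points: leftmost at 2, rightmost at 73.
Optimal location = (2 + 73)/2 = 37.5; maximum distance = (73 − 2)/2 = 35.5.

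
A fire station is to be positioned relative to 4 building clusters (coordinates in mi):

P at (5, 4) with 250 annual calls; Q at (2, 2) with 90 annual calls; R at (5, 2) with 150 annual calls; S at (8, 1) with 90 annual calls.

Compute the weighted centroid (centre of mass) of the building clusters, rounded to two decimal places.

The minimiser of Σwᵢ‖p−pᵢ‖² is the weighted centroid p* = (Σwᵢpᵢ)/(Σwᵢ).
Σwᵢ = 580.
Σwᵢxᵢ = 250·5 + 90·2 + 150·5 + 90·8 = 2900.
Σwᵢyᵢ = 250·4 + 90·2 + 150·2 + 90·1 = 1570.
x* = 2900/580 = 5.00, y* = 1570/580 = 2.71.

(5.00, 2.71)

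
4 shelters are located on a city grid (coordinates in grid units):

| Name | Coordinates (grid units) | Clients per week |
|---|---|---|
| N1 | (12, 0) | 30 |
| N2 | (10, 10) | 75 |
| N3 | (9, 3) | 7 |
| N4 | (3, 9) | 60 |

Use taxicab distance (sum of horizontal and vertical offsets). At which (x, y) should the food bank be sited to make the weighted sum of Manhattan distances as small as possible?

(10, 9)

Manhattan distance separates: Σwᵢ(|x−xᵢ|+|y−yᵢ|) = Σwᵢ|x−xᵢ| + Σwᵢ|y−yᵢ|, so x and y are optimised independently as 1-D weighted medians.
Total weight W = 172; half = 86.
x-coordinate, sorted with cumulative weight:
  x=3 (N4, w=60) cum 60
  x=9 (N3, w=7) cum 67
  x=10 (N2, w=75) cum 142  ← median
  x=12 (N1, w=30) cum 172
⇒ x* = 10
y-coordinate, sorted with cumulative weight:
  y=0 (N1, w=30) cum 30
  y=3 (N3, w=7) cum 37
  y=9 (N4, w=60) cum 97  ← median
  y=10 (N2, w=75) cum 172
⇒ y* = 9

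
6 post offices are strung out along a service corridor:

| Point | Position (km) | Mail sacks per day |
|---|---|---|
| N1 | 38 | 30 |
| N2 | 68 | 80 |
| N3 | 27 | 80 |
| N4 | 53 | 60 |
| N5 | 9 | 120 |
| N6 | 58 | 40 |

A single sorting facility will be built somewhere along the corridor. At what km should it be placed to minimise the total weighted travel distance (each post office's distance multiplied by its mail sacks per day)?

For a sum of weighted absolute distances on a line, the optimum is the weighted median (not the mean). Total weight W = 410; half-weight = 205.
Sort by position and accumulate weight:
  km 9 (N5, w=120) → cum 120
  km 27 (N3, w=80) → cum 200
  km 38 (N1, w=30) → cum 230  ≥ 205 → median here
  km 53 (N4, w=60) → cum 290
  km 58 (N6, w=40) → cum 330
  km 68 (N2, w=80) → cum 410
Optimal location: km 38.

x = 38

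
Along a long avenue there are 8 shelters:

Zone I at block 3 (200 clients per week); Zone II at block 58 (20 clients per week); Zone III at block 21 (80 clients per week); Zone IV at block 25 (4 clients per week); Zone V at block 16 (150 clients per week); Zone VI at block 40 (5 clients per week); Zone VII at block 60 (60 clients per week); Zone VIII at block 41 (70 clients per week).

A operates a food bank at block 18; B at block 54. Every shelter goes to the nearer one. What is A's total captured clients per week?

434

The indifferent point is the midpoint (18+54)/2 = 36; shelters left of it (closer to A at 18) go to A, those right go to B.
  Zone I at 3 (w=200) → A
  Zone V at 16 (w=150) → A
  Zone III at 21 (w=80) → A
  Zone IV at 25 (w=4) → A
  Zone VI at 40 (w=5) → B
  Zone VIII at 41 (w=70) → B
  Zone II at 58 (w=20) → B
  Zone VII at 60 (w=60) → B
A captures 434; B captures 155.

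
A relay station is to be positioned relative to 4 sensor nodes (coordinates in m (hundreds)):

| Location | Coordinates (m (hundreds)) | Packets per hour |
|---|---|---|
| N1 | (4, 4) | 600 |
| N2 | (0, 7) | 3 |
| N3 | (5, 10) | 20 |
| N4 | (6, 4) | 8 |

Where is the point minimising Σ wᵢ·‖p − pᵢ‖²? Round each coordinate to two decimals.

The minimiser of Σwᵢ‖p−pᵢ‖² is the weighted centroid p* = (Σwᵢpᵢ)/(Σwᵢ).
Σwᵢ = 631.
Σwᵢxᵢ = 600·4 + 3·0 + 20·5 + 8·6 = 2548.
Σwᵢyᵢ = 600·4 + 3·7 + 20·10 + 8·4 = 2653.
x* = 2548/631 = 4.04, y* = 2653/631 = 4.20.

(4.04, 4.20)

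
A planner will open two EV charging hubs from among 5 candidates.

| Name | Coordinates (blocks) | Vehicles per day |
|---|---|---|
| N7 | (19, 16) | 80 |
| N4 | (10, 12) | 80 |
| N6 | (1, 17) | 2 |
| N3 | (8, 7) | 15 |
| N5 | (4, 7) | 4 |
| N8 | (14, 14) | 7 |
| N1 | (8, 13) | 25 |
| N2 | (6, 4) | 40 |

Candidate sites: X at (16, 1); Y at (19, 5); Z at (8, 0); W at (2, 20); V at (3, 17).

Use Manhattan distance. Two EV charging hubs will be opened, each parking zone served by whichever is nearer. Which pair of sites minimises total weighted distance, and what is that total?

{Y, Z}, total 2860

Evaluate every pair (each demand assigned to the nearer of the two):
  {Y, Z}: total = 2860
  {Y, V}: total = 2966
  {Z, V}: total = 3036
  {Y, W}: total = 3406
  {X, V}: total = 3421
  {X, Z}: total = 3427
  {W, V}: total = 3556
  {X, Y}: total = 3576
  {Z, W}: total = 3648
  {X, W}: total = 3948
Best pair: {Y, Z} with total 2860.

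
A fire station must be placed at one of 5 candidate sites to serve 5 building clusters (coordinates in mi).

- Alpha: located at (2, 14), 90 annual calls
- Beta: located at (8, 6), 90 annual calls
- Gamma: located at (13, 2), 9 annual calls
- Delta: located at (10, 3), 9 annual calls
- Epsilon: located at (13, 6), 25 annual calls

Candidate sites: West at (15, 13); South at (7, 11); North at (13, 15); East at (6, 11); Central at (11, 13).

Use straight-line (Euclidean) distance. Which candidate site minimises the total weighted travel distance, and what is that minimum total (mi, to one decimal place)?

Total weighted distance at each candidate:
  West (15, 13): total = 2447.7
  South (7, 11): total = 1353.2
  North (13, 15): total = 2374.0
  East (6, 11): total = 1332.8
  Central (11, 13): total = 1873.5
Minimum is at East with total 1332.8 mi.

East, total 1332.8 mi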